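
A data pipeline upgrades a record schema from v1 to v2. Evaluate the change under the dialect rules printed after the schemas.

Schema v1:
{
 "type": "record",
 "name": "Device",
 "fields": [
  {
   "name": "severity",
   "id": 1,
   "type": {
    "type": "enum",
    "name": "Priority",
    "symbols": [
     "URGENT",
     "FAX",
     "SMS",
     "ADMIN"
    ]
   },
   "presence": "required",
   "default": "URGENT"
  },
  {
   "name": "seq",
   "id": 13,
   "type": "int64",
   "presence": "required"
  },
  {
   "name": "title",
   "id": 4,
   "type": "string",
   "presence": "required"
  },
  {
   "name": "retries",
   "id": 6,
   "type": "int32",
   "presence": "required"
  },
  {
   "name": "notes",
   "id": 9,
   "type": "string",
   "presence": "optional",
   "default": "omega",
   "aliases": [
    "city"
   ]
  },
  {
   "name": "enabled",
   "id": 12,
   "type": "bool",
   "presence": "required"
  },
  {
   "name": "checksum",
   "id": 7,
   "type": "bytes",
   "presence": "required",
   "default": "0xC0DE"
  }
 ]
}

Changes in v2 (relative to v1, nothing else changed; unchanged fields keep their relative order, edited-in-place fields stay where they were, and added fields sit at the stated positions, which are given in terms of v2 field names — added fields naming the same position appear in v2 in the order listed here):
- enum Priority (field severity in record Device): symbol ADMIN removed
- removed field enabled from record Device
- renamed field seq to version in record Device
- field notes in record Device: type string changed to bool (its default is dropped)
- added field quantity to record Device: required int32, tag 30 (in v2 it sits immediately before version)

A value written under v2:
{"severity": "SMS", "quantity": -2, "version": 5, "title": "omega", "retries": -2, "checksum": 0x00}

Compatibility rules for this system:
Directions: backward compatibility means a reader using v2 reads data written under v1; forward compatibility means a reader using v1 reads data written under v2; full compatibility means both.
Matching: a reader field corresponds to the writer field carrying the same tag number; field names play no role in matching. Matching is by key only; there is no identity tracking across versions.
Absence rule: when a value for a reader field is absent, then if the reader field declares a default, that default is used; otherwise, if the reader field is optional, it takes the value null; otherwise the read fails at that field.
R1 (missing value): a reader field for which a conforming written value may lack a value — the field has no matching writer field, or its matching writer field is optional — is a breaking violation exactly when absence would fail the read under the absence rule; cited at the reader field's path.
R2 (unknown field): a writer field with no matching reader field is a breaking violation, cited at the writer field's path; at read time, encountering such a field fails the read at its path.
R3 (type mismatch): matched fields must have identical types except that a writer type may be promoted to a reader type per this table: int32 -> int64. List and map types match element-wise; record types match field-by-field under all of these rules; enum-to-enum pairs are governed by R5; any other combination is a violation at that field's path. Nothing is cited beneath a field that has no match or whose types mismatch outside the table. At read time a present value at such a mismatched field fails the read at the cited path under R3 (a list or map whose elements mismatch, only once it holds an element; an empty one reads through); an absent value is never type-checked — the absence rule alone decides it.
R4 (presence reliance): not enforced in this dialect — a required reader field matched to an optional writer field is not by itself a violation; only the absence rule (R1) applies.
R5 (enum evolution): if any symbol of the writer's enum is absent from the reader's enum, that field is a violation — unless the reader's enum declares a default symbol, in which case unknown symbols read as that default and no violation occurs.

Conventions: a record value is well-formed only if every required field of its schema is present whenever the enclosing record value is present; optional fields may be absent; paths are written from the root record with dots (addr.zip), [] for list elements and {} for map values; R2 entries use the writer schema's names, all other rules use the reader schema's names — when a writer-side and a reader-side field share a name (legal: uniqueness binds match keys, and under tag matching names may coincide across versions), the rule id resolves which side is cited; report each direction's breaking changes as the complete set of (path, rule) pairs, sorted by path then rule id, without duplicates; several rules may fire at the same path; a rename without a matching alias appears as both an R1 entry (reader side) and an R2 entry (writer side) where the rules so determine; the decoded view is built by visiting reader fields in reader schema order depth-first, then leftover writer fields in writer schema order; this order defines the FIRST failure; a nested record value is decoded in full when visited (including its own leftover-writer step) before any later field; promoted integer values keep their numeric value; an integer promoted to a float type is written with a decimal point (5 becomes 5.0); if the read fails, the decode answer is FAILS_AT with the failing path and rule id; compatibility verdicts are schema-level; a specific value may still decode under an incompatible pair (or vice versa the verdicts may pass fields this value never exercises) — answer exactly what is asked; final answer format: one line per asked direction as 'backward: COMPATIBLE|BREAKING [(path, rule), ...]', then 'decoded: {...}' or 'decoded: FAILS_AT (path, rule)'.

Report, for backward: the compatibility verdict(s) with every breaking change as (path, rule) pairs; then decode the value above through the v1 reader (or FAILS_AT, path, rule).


backward: BREAKING [(enabled, R2), (notes, R3), (quantity, R1), (severity, R5)]; decoded: FAILS_AT (enabled, R1)

each type pair in Device: writer, then reader
backward analysis of Device with v2 as reader and v1 as writer:
  severity: paired with writer severity (Priority -> Priority; writer required)
  quantity: no writer match
  version: paired with writer seq (int64 -> int64; writer required)
  title: paired with writer title (string -> string; writer required)
  retries: paired with writer retries (int32 -> int32; writer required)
  notes: paired with writer notes (string -> bool; writer optional)
  checksum: paired with writer checksum (bytes -> bytes; writer required)
  writer enabled: unknown to reader
  violation R2 at enabled
  violation R3 at notes
  violation R1 at quantity
  violation R5 at severity
  => backward: BREAKING (4)
decode (reader v1):
  severity := "SMS"
  seq := 5 (from writer version)
  title := "omega"
  retries := -2
  notes := "omega" (no value, default fills)
  read fails at enabled under R1 (no fill)
  => FAILS_AT (enabled, R1)
diffs on Device not affecting the asked answer:
  renamed field seq to version in record Device -> triggers nothing under Device's printed rules — same verdict


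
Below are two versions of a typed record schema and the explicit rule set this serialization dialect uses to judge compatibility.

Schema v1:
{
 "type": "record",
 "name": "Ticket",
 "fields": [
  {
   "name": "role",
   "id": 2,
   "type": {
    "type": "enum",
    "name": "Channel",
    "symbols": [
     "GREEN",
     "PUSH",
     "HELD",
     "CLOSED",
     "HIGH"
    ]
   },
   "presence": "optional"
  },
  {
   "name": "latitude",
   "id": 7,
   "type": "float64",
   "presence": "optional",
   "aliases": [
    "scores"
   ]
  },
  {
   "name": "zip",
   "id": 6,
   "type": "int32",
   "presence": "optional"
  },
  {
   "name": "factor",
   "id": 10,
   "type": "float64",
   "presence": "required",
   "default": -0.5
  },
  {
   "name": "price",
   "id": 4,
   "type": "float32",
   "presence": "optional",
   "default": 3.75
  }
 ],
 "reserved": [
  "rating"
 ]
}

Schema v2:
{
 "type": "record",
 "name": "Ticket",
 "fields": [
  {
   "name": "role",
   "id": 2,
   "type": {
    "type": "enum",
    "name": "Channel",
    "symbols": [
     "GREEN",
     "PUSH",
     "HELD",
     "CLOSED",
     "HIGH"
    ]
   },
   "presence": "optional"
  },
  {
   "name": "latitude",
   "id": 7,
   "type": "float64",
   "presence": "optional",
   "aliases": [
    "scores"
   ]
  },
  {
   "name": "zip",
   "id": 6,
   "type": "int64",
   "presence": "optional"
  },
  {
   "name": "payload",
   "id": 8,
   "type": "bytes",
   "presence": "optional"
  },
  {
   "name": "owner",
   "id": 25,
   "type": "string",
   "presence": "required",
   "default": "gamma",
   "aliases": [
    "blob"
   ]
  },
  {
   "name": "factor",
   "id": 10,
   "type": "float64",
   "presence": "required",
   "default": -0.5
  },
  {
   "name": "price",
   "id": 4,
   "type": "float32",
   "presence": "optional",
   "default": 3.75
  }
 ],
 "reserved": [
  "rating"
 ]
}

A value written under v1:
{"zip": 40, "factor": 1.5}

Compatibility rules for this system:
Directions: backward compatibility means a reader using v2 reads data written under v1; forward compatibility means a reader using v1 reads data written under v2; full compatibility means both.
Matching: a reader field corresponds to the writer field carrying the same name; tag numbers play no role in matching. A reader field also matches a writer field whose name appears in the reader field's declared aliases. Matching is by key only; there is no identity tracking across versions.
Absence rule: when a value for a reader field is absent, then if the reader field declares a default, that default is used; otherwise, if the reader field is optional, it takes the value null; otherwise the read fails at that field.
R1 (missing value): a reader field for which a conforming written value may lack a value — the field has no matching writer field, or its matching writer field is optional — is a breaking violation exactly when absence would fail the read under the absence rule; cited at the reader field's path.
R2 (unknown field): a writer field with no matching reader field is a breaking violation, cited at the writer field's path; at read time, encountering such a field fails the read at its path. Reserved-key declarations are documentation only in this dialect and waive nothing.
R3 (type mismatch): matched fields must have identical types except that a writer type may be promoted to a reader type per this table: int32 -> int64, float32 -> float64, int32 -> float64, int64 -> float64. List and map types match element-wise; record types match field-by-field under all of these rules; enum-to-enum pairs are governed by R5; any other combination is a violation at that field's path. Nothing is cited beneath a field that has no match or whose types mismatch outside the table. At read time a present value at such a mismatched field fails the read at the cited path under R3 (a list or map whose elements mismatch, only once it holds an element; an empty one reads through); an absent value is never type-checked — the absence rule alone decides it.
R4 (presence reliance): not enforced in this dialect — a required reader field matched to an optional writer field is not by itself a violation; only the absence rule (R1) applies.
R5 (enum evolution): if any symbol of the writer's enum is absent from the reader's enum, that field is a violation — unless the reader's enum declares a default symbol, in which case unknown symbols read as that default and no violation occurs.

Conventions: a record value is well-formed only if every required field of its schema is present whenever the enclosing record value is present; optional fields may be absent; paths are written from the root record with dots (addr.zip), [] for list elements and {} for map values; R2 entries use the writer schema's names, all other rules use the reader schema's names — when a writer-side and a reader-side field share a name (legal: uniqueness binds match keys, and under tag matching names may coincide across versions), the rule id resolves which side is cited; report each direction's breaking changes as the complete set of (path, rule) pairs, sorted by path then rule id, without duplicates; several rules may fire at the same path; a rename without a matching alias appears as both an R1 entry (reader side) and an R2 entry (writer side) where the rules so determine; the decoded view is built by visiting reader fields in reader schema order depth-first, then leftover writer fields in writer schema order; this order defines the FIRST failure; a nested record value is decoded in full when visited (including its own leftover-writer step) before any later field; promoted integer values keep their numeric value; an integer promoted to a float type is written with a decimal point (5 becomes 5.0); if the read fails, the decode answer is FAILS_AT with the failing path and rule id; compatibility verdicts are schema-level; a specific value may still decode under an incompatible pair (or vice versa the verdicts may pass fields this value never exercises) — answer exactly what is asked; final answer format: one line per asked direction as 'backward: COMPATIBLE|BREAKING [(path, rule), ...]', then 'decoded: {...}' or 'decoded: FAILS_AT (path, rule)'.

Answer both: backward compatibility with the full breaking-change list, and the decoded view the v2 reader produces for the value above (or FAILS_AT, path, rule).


backward: COMPATIBLE []; decoded: {"role": null, "latitude": null, "zip": 40, "payload": null, "owner": "gamma", "factor": 1.5, "price": 3.75}

each type pair in Ticket: writer, then reader
checking backward for Ticket: reader v2 against writer v1:
  role: paired with writer role (Channel -> Channel; writer optional)
  latitude: paired with writer latitude (float64 -> float64; writer optional)
  zip: paired with writer zip (int32 -> int64; writer optional)
  payload: no writer-side match
  owner: no writer-side match
  factor: paired with writer factor (float64 -> float64; writer required)
  price: paired with writer price (float32 -> float32; writer optional)
  => no violations; backward on Ticket: COMPATIBLE
decode (reader v2):
  role := null (not supplied -> null)
  latitude := null (not supplied -> null)
  zip := 40 (int32 -> int64)
  payload := null (not supplied -> null)
  owner := "gamma" (no value, default fills)
  factor := 1.5
  price := 3.75 (no value, default fills)
  => decoded: {"role": null, "latitude": null, "zip": 40, "payload": null, "owner": "gamma", "factor": 1.5, "price": 3.75}
remaining Ticket differences; none change what is asked:
  field zip in record Ticket: type int32 changed to int64 -> affects forward compatibility only, which is not asked


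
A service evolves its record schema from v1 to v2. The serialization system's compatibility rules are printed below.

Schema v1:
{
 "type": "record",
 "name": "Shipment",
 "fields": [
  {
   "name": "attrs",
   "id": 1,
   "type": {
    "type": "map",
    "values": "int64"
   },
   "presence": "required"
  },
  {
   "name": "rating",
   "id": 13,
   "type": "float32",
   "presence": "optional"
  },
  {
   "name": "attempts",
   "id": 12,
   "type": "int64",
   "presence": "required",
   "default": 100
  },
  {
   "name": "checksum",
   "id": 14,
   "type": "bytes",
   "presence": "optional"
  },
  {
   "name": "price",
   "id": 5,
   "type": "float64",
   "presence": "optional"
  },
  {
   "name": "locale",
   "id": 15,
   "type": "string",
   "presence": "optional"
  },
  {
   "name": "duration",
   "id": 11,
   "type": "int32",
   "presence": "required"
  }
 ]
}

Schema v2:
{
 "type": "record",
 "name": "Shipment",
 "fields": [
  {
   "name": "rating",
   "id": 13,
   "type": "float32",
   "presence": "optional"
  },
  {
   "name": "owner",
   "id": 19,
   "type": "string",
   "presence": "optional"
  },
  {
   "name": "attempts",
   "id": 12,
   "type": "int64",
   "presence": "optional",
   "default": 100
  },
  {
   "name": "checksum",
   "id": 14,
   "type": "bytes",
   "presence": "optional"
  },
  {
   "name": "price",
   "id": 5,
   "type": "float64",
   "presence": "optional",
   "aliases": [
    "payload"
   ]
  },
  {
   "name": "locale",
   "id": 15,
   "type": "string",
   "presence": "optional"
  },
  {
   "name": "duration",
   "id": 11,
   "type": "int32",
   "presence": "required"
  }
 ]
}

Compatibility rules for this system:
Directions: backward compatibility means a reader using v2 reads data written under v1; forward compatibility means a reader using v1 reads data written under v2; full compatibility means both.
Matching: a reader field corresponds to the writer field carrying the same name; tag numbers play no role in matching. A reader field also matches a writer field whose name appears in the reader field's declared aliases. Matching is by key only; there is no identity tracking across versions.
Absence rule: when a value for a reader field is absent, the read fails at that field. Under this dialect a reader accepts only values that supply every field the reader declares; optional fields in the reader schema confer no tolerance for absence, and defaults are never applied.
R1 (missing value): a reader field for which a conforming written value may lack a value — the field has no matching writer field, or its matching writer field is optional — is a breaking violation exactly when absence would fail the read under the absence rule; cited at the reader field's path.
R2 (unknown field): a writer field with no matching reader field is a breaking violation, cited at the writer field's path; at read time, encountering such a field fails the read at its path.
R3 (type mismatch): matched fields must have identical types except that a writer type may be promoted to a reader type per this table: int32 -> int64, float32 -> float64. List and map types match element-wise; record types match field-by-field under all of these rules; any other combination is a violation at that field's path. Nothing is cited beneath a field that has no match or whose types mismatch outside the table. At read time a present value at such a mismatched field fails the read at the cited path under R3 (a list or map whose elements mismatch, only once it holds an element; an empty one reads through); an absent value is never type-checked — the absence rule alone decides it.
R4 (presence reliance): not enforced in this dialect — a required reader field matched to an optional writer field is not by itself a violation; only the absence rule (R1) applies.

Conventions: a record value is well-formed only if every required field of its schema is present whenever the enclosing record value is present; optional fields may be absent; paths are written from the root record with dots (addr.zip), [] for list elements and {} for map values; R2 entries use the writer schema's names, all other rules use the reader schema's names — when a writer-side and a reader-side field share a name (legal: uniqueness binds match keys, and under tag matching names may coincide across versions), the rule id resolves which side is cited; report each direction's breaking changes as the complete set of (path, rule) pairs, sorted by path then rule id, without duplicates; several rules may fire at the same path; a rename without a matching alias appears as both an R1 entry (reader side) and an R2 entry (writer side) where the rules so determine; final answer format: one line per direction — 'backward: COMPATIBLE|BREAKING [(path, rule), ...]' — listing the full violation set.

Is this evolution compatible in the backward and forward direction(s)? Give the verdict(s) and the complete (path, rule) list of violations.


backward: BREAKING [(attrs, R2), (checksum, R1), (locale, R1), (owner, R1), (price, R1), (rating, R1)]; forward: BREAKING [(attempts, R1), (attrs, R1), (checksum, R1), (locale, R1), (owner, R2), (price, R1), (rating, R1)]

the writer's type comes first in each Shipment pair
backward pass over Shipment, reader schema v2, writer schema v1:
  float32 -> float32, writer optional: rating aligns to rating
  owner: no writer-side match
  int64 -> int64, writer required: attempts aligns to attempts
  bytes -> bytes, writer optional: checksum aligns to checksum
  float64 -> float64, writer optional: price aligns to price
  string -> string, writer optional: locale aligns to locale
  int32 -> int32, writer required: duration aligns to duration
  leftover writer field: attrs
  breaking: (attrs, R2)
  breaking: (checksum, R1)
  breaking: (locale, R1)
  breaking: (owner, R1)
  breaking: (price, R1)
  breaking: (rating, R1)
  => backward: BREAKING (6)
forward pass over Shipment, reader schema v1, writer schema v2:
  attrs: no writer-side match
  float32 -> float32, writer optional: rating aligns to rating
  int64 -> int64, writer optional: attempts aligns to attempts
  bytes -> bytes, writer optional: checksum aligns to checksum
  float64 -> float64, writer optional: price aligns to price
  string -> string, writer optional: locale aligns to locale
  int32 -> int32, writer required: duration aligns to duration
  leftover writer field: owner
  breaking: (attempts, R1)
  breaking: (attrs, R1)
  breaking: (checksum, R1)
  breaking: (locale, R1)
  breaking: (owner, R2)
  breaking: (price, R1)
  breaking: (rating, R1)
  => forward: BREAKING (7)


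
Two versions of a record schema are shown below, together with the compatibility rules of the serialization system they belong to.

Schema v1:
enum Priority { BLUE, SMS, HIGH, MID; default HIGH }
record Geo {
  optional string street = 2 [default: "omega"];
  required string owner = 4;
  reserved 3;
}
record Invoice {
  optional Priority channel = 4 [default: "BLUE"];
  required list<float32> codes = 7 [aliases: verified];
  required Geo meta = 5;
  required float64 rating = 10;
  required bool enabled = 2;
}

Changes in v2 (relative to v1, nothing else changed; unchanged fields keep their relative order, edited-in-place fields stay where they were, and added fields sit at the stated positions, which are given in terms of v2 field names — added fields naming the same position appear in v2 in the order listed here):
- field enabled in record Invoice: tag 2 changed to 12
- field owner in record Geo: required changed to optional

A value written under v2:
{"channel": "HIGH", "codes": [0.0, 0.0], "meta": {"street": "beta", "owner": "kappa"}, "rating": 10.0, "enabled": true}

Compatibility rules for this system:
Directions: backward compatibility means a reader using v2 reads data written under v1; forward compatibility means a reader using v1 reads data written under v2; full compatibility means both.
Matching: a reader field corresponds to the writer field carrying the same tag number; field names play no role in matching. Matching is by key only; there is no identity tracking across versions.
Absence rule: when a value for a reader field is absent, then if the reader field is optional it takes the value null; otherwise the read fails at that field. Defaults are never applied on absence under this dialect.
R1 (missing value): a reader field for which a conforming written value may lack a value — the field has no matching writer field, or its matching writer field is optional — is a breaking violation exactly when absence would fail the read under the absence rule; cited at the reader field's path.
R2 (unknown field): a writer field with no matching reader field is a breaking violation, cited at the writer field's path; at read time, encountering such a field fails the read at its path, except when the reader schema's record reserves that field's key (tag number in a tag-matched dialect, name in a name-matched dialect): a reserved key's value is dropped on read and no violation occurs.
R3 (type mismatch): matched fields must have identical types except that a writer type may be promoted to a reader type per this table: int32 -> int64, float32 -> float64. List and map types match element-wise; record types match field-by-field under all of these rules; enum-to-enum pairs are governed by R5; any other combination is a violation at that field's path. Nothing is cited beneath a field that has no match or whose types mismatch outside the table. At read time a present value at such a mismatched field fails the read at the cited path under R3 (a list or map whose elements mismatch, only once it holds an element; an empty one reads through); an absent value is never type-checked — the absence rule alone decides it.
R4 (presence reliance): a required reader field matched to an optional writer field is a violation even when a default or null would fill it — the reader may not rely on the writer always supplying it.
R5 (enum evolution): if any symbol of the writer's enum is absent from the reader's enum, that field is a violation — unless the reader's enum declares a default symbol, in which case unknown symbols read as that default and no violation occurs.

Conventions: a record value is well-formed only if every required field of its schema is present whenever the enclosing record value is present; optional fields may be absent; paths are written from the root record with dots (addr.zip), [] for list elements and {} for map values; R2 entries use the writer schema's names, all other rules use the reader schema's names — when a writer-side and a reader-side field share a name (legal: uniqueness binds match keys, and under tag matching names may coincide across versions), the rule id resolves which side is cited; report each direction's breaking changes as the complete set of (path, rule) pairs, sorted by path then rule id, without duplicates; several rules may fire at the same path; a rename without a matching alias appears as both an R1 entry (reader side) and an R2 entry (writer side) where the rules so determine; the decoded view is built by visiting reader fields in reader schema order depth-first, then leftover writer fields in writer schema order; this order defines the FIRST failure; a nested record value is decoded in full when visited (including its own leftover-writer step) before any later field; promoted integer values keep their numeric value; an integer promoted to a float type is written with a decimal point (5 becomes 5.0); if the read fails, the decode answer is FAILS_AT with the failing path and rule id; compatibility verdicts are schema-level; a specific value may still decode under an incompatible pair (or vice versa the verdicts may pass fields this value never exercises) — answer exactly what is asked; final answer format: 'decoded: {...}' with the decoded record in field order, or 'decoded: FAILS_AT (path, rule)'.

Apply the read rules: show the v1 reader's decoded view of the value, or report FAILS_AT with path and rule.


decoded: FAILS_AT (enabled, R1)

the writer's type comes first in each Invoice pair
decode (reader v1):
  channel := "HIGH"
  codes := [0.0, 0.0]
  meta.street := "beta"
  meta.owner := "kappa"
  rating := 10.0
  read fails at enabled under R1 (no fill)
  => FAILS_AT (enabled, R1)
checking off the Invoice differences that do not matter here:
  field owner in record Geo: required changed to optional -> a verdict-level change on Invoice — the shown value reads the same


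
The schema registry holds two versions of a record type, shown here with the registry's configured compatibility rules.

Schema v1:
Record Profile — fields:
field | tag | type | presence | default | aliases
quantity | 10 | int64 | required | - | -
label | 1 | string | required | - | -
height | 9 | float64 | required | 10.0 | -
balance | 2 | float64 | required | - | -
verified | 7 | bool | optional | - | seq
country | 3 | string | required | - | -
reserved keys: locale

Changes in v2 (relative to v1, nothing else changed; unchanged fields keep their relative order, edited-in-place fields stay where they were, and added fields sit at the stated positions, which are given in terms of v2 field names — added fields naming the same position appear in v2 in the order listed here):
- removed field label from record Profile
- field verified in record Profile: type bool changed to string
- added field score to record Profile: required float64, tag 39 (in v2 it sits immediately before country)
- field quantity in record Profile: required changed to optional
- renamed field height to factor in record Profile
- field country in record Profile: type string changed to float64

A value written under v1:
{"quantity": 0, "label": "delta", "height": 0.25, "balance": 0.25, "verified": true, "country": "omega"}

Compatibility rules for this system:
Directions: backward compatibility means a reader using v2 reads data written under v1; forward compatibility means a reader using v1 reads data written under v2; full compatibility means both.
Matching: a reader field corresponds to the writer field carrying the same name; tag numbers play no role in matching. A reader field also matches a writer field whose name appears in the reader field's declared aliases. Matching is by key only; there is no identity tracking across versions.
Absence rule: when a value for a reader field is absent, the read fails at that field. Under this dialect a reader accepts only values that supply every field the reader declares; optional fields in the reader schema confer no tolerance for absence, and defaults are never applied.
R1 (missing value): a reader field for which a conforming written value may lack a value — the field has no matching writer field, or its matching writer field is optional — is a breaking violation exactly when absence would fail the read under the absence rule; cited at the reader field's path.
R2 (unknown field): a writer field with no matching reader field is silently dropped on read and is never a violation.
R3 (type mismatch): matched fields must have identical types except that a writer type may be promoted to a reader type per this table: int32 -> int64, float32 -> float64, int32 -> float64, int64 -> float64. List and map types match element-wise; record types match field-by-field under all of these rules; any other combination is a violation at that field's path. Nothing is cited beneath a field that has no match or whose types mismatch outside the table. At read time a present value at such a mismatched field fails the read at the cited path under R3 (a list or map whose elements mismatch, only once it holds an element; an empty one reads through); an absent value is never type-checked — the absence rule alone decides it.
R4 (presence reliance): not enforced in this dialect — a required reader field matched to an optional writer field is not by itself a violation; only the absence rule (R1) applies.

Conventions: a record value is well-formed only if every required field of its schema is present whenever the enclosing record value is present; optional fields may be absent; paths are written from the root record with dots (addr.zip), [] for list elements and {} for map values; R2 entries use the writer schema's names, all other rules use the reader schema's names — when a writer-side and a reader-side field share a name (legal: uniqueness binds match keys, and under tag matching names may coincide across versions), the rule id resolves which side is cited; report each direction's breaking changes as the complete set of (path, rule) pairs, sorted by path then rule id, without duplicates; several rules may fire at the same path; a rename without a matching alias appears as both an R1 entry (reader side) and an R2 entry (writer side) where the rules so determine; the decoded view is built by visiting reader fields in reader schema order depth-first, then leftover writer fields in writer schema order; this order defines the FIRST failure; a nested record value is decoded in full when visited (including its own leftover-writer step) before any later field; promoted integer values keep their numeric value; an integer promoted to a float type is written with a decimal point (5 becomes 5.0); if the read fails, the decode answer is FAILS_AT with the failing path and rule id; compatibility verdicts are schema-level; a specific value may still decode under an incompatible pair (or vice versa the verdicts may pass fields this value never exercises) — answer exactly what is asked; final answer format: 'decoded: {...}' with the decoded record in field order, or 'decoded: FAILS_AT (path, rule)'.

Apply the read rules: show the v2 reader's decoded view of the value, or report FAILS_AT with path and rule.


decoded: FAILS_AT (factor, R1)

the writer's type comes first in each Profile pair
decoding the Profile value with the v2 reader:
  quantity := 0
  read fails at factor under R1 (no fill)
  => FAILS_AT (factor, R1)
ruling out the remaining Profile differences:
  removed field label from record Profile -> affects the rule determinations only; this particular Profile value decodes identically
  field verified in record Profile: type bool changed to string -> affects the rule determinations only; this particular Profile value decodes identically
  added field score to record Profile: required float64, tag 39 (in v2 it sits immediately before country) -> affects the rule determinations only; this particular Profile value decodes identically
  field quantity in record Profile: required changed to optional -> affects the rule determinations only; this particular Profile value decodes identically
  field country in record Profile: type string changed to float64 -> affects the rule determinations only; this particular Profile value decodes identically


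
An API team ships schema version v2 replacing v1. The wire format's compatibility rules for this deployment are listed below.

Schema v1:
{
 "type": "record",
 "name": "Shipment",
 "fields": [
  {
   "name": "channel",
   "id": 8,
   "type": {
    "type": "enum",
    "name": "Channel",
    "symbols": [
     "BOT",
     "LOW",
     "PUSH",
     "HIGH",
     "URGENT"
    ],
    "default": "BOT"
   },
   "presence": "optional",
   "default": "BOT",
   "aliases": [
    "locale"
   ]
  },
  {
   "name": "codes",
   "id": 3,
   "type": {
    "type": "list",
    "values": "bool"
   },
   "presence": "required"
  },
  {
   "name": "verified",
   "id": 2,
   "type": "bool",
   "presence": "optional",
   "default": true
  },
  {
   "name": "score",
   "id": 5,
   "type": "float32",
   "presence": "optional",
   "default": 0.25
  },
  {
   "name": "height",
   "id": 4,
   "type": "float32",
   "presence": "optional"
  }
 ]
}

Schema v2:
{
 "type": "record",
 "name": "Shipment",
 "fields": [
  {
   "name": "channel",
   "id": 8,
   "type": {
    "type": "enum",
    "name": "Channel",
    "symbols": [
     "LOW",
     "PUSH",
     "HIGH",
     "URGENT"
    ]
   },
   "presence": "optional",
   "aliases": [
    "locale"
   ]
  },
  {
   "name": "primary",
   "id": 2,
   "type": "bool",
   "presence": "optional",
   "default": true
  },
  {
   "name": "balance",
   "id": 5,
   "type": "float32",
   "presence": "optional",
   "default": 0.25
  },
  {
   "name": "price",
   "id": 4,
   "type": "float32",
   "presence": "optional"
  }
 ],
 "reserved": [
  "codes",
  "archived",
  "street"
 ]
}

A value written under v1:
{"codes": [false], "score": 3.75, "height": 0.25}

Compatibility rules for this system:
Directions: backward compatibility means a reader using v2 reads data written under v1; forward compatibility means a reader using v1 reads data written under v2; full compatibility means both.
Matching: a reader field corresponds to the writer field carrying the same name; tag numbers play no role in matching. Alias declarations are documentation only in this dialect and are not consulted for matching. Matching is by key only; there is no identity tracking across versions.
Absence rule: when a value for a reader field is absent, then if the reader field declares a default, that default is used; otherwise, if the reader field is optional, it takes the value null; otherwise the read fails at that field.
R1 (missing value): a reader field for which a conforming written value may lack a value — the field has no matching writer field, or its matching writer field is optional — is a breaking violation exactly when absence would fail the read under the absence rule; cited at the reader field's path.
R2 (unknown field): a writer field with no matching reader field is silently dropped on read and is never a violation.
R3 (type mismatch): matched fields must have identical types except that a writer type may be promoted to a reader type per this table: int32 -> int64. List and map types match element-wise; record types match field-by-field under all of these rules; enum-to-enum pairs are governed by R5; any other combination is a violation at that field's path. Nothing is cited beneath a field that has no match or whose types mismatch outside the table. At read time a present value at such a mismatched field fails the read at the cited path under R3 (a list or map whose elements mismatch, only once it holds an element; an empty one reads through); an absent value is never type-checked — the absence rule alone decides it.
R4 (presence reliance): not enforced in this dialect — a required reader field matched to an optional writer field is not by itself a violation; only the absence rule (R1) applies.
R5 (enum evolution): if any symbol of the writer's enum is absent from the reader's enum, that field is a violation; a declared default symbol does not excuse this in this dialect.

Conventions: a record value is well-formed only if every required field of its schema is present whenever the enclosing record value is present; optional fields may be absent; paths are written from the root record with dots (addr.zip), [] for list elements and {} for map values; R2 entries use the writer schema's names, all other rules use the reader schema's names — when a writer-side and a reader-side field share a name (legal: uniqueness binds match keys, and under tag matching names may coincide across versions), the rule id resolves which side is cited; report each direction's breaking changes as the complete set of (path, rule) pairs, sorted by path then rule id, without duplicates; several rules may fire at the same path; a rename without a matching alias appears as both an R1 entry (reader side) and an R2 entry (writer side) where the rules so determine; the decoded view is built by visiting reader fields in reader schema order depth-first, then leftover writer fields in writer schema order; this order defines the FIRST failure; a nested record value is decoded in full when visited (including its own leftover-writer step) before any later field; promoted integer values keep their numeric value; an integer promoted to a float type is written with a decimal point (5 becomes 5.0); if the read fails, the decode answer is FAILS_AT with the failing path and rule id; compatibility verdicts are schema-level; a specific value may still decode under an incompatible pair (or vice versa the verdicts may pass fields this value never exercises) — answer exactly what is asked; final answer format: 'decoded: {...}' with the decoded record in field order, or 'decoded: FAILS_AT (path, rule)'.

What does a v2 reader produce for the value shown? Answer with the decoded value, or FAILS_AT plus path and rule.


decoded: {"channel": null, "primary": true, "balance": 0.25, "price": null}

arrows below run writer -> reader for Shipment
decode walk for Shipment under reader schema v2:
  channel := null (not supplied -> null)
  primary := true (no value, default fills)
  balance := 0.25 (no value, default fills)
  price := null (not supplied -> null)
  writer codes: unmatched, discarded
  writer score: unmatched, discarded
  writer height: unmatched, discarded
  => decoded: {"channel": null, "primary": true, "balance": 0.25, "price": null}


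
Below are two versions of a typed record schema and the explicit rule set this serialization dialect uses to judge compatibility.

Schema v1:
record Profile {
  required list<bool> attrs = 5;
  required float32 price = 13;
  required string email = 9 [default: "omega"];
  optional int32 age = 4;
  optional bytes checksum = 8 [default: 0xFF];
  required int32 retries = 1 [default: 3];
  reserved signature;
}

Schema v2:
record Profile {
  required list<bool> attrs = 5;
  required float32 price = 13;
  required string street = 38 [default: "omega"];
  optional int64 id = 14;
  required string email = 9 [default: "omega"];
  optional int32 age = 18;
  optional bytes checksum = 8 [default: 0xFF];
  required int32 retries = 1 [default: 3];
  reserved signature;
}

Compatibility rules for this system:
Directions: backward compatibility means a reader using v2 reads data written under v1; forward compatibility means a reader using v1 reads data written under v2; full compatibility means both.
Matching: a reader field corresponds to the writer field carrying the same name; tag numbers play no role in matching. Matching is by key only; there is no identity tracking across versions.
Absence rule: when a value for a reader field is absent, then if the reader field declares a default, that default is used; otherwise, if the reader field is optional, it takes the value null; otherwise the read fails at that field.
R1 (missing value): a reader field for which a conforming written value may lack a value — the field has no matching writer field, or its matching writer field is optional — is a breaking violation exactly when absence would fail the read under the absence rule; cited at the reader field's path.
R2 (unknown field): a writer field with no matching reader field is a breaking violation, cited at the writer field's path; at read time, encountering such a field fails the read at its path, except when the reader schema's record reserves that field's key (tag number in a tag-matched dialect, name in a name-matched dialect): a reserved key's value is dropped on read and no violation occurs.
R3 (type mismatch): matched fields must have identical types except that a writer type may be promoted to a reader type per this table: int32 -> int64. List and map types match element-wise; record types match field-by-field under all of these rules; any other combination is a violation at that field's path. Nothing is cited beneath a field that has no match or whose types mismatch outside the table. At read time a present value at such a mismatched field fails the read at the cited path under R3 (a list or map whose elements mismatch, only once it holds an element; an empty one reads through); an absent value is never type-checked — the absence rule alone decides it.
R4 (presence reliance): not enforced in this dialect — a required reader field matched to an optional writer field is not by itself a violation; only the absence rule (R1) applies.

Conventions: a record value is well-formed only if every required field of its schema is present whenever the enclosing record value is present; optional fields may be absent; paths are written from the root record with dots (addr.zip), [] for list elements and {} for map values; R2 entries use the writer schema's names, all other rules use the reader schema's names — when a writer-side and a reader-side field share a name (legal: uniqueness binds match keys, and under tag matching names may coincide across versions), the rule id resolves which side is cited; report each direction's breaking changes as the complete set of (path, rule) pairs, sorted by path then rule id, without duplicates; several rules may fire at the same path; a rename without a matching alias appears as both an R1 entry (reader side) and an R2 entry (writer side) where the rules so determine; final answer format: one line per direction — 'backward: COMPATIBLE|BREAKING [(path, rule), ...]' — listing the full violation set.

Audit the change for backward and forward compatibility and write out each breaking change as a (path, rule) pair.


each type pair in Profile: writer, then reader
backward pass over Profile, reader schema v2, writer schema v1:
  attrs: paired with writer attrs (list<bool> -> list<bool>; writer required)
  price: paired with writer price (float32 -> float32; writer required)
  street: no writer match
  id: no writer match
  email: paired with writer email (string -> string; writer required)
  age: paired with writer age (int32 -> int32; writer optional)
  checksum: paired with writer checksum (bytes -> bytes; writer optional)
  retries: paired with writer retries (int32 -> int32; writer required)
  nothing fires on Profile: backward is COMPATIBLE
forward pass over Profile, reader schema v1, writer schema v2:
  attrs: paired with writer attrs (list<bool> -> list<bool>; writer required)
  price: paired with writer price (float32 -> float32; writer required)
  email: paired with writer email (string -> string; writer required)
  age: paired with writer age (int32 -> int32; writer optional)
  checksum: paired with writer checksum (bytes -> bytes; writer optional)
  retries: paired with writer retries (int32 -> int32; writer required)
  leftover writer field: street
  leftover writer field: id
  violation R2 at id
  violation R2 at street
  => forward: BREAKING (2)

backward: COMPATIBLE []; forward: BREAKING [(id, R2), (street, R2)]
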